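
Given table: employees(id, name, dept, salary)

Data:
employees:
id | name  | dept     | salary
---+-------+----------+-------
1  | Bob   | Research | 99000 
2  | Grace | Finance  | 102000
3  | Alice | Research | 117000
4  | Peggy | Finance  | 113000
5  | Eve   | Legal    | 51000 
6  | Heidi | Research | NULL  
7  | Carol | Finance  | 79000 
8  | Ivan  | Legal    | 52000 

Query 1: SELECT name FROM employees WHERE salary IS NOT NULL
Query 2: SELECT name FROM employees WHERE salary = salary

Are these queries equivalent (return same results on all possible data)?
Yes, equivalent

Both queries return: [('Alice',), ('Bob',), ('Carol',), ('Eve',), ('Grace',), ('Ivan',), ('Peggy',)]

Reason: IS NOT NULL vs self-equality (both exclude NULLs)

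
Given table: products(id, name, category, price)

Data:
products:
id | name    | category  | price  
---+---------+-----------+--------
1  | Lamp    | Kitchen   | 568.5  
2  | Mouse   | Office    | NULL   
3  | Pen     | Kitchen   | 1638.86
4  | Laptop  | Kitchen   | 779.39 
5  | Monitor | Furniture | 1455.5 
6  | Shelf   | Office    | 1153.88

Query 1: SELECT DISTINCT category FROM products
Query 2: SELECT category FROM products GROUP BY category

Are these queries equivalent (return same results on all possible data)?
Yes, equivalent

Both queries return: [('Furniture',), ('Kitchen',), ('Office',)]

Reason: Both get unique categorys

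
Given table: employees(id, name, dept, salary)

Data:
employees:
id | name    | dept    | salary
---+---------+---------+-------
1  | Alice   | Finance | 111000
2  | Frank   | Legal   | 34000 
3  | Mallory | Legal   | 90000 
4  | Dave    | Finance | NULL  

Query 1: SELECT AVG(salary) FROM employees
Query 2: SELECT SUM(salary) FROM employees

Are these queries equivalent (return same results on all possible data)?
No, not equivalent

Query 1 returns: [(78333.33333333333,)]
Query 2 returns: [(235000,)]

Reason: AVG vs SUM give different aggregate values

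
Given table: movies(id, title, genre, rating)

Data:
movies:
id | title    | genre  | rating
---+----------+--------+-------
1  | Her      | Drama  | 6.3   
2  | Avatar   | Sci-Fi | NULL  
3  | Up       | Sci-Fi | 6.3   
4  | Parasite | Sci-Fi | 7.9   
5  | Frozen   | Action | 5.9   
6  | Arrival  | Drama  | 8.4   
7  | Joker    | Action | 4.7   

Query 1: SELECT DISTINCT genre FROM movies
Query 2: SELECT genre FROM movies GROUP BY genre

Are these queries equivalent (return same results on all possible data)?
Yes, equivalent

Both queries return: [('Action',), ('Drama',), ('Sci-Fi',)]

Reason: Both get unique genres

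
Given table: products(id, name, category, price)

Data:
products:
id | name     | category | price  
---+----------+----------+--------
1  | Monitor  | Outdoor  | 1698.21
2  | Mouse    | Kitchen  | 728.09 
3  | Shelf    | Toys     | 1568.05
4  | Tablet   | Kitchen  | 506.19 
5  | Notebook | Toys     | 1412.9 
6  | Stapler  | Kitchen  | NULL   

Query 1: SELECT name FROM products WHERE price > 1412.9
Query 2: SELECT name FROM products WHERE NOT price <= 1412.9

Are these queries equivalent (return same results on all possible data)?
Yes, equivalent

Both queries return: [('Monitor',), ('Shelf',)]

Reason: Both filter price > 1412.9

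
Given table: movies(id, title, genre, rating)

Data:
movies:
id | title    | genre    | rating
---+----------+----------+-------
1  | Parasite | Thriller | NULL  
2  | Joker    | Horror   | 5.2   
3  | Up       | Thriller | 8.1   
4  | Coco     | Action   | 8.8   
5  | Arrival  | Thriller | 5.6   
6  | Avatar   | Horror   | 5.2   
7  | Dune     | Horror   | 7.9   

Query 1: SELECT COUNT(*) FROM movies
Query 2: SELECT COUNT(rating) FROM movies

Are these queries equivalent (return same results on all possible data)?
No, not equivalent

Query 1 returns: [(7,)]
Query 2 returns: [(6,)]

Reason: COUNT(*) includes NULLs, COUNT(column) excludes them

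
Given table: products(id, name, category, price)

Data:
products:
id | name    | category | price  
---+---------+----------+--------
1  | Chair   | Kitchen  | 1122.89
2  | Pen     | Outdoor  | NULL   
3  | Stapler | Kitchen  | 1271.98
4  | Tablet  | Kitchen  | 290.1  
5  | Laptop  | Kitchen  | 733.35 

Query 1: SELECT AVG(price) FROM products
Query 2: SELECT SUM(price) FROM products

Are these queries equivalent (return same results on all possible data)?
No, not equivalent

Query 1 returns: [(854.58,)]
Query 2 returns: [(3418.32,)]

Reason: AVG vs SUM give different aggregate values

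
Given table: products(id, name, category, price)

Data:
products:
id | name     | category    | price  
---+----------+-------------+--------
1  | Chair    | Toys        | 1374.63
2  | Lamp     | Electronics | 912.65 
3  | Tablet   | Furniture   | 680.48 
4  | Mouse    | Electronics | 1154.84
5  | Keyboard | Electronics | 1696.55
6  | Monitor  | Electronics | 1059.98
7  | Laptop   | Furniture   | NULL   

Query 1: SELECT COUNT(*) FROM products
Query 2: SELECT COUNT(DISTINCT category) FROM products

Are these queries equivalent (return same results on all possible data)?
No, not equivalent

Query 1 returns: [(7,)]
Query 2 returns: [(3,)]

Reason: COUNT(*) counts rows, COUNT(DISTINCT category) counts unique categorys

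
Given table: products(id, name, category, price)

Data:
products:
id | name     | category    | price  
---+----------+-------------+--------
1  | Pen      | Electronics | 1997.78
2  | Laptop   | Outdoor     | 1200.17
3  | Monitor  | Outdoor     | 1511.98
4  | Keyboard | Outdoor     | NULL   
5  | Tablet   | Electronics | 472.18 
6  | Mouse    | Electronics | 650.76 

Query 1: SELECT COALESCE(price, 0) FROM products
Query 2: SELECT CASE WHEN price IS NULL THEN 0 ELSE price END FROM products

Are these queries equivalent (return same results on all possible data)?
Yes, equivalent

Both queries return: [(0,), (472.18,), (650.76,), (1200.17,), (1511.98,), (1997.78,)]

Reason: COALESCE vs CASE for NULL handling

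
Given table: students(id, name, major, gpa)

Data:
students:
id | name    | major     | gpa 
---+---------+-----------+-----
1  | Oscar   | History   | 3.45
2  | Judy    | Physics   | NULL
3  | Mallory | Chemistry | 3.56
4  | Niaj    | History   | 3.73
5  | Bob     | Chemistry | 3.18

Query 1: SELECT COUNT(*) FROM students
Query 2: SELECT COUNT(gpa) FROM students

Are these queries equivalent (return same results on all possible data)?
No, not equivalent

Query 1 returns: [(5,)]
Query 2 returns: [(4,)]

Reason: COUNT(*) includes NULLs, COUNT(column) excludes them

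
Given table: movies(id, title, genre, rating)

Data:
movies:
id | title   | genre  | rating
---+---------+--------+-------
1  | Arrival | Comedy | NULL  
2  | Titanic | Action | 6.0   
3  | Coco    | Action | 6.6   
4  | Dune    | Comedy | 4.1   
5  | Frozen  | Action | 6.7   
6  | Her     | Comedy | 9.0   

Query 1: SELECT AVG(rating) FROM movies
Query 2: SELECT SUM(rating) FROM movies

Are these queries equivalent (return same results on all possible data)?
No, not equivalent

Query 1 returns: [(6.4799999999999995,)]
Query 2 returns: [(32.4,)]

Reason: AVG vs SUM give different aggregate values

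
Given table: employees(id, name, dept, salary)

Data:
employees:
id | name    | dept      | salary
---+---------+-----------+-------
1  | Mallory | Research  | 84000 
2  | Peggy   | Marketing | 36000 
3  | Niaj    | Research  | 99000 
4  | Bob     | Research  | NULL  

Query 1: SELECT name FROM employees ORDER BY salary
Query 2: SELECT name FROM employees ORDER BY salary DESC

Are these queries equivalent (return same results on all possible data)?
No, not equivalent

Query 1 returns: [('Bob',), ('Peggy',), ('Mallory',), ('Niaj',)]
Query 2 returns: [('Niaj',), ('Mallory',), ('Peggy',), ('Bob',)]

Reason: ASC vs DESC gives opposite ordering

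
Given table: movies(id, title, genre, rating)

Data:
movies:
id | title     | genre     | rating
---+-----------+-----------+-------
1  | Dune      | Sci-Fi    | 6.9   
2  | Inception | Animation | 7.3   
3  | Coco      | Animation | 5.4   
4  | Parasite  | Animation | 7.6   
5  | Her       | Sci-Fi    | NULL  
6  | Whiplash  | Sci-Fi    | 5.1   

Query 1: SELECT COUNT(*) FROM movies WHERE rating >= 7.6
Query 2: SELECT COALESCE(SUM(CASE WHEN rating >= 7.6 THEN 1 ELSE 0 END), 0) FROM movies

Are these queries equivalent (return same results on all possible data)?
Yes, equivalent

Both queries return: [(1,)]

Reason: COUNT with WHERE vs conditional SUM (COALESCE handles empty-table NULL)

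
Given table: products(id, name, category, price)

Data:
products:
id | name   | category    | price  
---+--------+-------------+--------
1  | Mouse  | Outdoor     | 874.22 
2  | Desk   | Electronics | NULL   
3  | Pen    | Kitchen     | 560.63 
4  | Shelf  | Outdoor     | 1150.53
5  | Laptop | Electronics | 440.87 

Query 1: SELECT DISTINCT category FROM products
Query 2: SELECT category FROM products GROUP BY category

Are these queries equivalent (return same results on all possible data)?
Yes, equivalent

Both queries return: [('Electronics',), ('Kitchen',), ('Outdoor',)]

Reason: Both get unique categorys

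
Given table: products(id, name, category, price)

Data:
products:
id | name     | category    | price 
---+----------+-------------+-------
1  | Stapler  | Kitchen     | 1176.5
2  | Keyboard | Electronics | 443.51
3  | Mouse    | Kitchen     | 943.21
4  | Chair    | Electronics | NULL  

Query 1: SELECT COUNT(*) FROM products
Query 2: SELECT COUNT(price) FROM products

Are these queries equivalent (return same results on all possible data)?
No, not equivalent

Query 1 returns: [(4,)]
Query 2 returns: [(3,)]

Reason: COUNT(*) includes NULLs, COUNT(column) excludes them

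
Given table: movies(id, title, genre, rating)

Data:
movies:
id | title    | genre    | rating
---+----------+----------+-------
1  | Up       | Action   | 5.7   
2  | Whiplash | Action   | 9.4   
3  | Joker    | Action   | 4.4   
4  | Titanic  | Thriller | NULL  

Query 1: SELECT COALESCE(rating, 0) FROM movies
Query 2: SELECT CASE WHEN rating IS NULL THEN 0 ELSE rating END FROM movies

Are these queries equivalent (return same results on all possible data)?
Yes, equivalent

Both queries return: [(0,), (4.4,), (5.7,), (9.4,)]

Reason: COALESCE vs CASE for NULL handling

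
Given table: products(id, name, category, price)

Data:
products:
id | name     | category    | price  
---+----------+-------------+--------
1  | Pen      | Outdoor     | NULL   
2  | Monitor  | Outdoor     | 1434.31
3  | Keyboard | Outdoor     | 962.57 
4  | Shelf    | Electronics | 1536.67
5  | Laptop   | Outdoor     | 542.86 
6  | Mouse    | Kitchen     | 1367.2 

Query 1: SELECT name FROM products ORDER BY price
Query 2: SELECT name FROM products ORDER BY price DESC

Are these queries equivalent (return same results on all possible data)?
No, not equivalent

Query 1 returns: [('Pen',), ('Laptop',), ('Keyboard',), ('Mouse',), ('Monitor',), ('Shelf',)]
Query 2 returns: [('Shelf',), ('Monitor',), ('Mouse',), ('Keyboard',), ('Laptop',), ('Pen',)]

Reason: ASC vs DESC gives opposite ordering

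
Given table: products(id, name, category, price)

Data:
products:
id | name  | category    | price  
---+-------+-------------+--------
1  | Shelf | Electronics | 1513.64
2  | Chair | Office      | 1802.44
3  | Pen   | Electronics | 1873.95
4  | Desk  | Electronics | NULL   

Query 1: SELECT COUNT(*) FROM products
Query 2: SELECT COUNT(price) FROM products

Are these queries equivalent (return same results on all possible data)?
No, not equivalent

Query 1 returns: [(4,)]
Query 2 returns: [(3,)]

Reason: COUNT(*) includes NULLs, COUNT(column) excludes them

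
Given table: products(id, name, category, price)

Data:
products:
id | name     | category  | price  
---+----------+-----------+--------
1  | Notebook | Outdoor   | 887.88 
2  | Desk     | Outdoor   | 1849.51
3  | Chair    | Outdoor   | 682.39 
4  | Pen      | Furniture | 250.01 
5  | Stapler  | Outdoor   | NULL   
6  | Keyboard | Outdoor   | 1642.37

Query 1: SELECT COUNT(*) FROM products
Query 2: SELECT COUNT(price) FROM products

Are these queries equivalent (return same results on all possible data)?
No, not equivalent

Query 1 returns: [(6,)]
Query 2 returns: [(5,)]

Reason: COUNT(*) includes NULLs, COUNT(column) excludes them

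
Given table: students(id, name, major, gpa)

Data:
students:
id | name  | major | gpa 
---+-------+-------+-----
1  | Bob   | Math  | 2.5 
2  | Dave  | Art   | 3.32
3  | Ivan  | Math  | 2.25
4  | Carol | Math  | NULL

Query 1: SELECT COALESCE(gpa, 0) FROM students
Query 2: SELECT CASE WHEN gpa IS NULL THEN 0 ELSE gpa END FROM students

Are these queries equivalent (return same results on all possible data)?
Yes, equivalent

Both queries return: [(0,), (2.25,), (2.5,), (3.32,)]

Reason: COALESCE vs CASE for NULL handling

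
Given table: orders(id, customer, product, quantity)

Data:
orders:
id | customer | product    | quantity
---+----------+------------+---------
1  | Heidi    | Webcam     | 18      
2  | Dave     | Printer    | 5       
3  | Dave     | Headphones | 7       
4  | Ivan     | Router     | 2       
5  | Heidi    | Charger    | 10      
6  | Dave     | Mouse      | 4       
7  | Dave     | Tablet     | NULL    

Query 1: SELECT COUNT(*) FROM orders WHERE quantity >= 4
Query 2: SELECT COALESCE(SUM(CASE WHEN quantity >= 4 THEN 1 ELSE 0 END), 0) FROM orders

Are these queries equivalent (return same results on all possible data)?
Yes, equivalent

Both queries return: [(5,)]

Reason: COUNT with WHERE vs conditional SUM (COALESCE handles empty-table NULL)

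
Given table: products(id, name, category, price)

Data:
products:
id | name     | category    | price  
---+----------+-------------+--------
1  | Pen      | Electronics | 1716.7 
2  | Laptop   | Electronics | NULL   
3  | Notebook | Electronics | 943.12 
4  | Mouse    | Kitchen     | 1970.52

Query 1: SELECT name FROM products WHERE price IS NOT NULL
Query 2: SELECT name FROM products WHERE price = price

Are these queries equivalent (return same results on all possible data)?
Yes, equivalent

Both queries return: [('Mouse',), ('Notebook',), ('Pen',)]

Reason: IS NOT NULL vs self-equality (both exclude NULLs)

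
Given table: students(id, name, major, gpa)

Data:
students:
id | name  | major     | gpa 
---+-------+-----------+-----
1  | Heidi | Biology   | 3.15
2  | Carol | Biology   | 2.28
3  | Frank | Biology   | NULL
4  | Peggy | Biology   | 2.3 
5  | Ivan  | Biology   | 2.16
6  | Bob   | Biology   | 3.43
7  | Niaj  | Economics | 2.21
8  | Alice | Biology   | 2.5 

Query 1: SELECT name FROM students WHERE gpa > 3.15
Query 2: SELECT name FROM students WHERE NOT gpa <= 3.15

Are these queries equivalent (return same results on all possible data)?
Yes, equivalent

Both queries return: [('Bob',)]

Reason: Both filter gpa > 3.15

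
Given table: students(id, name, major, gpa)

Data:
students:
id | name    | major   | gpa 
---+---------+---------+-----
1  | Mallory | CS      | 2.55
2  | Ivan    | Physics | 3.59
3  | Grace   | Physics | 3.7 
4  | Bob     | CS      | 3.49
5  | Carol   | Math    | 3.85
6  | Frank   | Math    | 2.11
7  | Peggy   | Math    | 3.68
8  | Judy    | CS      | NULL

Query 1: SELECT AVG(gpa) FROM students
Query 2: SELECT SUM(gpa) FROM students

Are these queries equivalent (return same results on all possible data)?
No, not equivalent

Query 1 returns: [(3.281428571428571,)]
Query 2 returns: [(22.97,)]

Reason: AVG vs SUM give different aggregate values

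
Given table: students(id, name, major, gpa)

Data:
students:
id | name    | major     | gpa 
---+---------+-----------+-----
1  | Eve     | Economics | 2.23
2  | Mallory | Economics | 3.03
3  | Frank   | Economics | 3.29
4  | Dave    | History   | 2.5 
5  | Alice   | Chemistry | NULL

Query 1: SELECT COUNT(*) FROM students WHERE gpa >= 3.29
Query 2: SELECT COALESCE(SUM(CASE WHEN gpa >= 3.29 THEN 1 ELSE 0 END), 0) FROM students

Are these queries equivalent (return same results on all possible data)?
Yes, equivalent

Both queries return: [(1,)]

Reason: COUNT with WHERE vs conditional SUM (COALESCE handles empty-table NULL)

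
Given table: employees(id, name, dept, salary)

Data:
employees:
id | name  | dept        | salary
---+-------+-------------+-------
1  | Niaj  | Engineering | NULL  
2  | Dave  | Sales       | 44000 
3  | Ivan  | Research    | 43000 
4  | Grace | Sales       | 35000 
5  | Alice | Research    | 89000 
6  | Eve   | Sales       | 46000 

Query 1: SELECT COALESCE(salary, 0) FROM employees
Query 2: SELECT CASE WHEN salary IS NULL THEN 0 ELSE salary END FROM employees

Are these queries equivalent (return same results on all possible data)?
Yes, equivalent

Both queries return: [(0,), (35000,), (43000,), (44000,), (46000,), (89000,)]

Reason: COALESCE vs CASE for NULL handling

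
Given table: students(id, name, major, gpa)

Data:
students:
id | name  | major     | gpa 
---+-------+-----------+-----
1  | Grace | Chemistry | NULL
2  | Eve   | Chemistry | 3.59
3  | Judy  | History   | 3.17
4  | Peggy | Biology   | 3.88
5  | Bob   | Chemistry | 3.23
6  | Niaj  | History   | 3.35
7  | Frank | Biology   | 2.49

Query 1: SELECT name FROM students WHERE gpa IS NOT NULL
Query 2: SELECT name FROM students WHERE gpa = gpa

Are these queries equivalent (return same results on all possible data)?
Yes, equivalent

Both queries return: [('Bob',), ('Eve',), ('Frank',), ('Judy',), ('Niaj',), ('Peggy',)]

Reason: IS NOT NULL vs self-equality (both exclude NULLs)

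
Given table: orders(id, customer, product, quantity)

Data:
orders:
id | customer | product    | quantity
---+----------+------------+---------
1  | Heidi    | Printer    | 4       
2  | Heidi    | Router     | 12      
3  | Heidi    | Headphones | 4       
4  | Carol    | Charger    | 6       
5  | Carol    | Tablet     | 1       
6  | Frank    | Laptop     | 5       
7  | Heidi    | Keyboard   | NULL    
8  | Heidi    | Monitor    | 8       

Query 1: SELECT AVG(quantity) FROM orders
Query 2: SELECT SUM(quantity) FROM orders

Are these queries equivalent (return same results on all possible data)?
No, not equivalent

Query 1 returns: [(5.714285714285714,)]
Query 2 returns: [(40,)]

Reason: AVG vs SUM give different aggregate values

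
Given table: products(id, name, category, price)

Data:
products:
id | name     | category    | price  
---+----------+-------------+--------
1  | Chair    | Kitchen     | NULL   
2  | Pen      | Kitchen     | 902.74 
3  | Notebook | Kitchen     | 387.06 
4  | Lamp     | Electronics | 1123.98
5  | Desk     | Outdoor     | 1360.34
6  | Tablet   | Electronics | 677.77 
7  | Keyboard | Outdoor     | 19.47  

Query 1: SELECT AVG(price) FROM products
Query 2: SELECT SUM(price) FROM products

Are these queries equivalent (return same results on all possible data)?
No, not equivalent

Query 1 returns: [(745.2266666666666,)]
Query 2 returns: [(4471.36,)]

Reason: AVG vs SUM give different aggregate values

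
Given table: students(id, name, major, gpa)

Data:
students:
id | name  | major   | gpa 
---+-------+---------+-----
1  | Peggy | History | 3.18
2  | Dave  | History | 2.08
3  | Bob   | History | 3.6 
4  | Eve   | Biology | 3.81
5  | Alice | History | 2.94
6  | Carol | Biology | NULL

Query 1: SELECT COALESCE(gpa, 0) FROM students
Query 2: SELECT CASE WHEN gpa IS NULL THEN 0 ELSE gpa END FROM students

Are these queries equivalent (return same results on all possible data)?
Yes, equivalent

Both queries return: [(0,), (2.08,), (2.94,), (3.18,), (3.6,), (3.81,)]

Reason: COALESCE vs CASE for NULL handling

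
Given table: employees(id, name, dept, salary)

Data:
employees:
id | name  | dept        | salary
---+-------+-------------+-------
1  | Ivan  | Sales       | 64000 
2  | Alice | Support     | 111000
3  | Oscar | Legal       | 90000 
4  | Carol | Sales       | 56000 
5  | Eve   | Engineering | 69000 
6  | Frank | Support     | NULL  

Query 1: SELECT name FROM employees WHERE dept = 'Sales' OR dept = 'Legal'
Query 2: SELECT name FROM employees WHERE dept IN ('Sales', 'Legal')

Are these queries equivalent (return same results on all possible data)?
Yes, equivalent

Both queries return: [('Carol',), ('Ivan',), ('Oscar',)]

Reason: OR vs IN are equivalent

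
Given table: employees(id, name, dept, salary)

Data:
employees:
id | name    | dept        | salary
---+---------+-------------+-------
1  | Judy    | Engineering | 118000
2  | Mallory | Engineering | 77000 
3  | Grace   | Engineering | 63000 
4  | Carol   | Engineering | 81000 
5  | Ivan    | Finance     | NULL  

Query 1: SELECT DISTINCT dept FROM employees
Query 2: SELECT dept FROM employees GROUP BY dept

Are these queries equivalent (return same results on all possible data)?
Yes, equivalent

Both queries return: [('Engineering',), ('Finance',)]

Reason: Both get unique depts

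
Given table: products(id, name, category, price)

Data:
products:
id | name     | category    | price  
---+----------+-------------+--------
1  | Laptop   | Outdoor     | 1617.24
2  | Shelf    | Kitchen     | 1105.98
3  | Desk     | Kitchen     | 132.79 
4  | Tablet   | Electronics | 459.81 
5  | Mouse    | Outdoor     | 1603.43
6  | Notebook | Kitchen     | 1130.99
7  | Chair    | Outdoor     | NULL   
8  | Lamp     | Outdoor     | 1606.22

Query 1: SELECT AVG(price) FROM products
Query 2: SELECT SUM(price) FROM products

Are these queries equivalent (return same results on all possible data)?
No, not equivalent

Query 1 returns: [(1093.78,)]
Query 2 returns: [(7656.46,)]

Reason: AVG vs SUM give different aggregate values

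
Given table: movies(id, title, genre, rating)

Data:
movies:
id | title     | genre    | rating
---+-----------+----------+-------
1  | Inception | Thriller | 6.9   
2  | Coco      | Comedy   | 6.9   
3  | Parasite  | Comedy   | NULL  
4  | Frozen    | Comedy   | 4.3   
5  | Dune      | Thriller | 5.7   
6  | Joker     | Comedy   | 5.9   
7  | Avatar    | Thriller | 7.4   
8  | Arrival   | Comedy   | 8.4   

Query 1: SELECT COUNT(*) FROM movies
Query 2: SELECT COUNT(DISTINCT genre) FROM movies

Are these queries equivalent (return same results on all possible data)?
No, not equivalent

Query 1 returns: [(8,)]
Query 2 returns: [(2,)]

Reason: COUNT(*) counts rows, COUNT(DISTINCT genre) counts unique genres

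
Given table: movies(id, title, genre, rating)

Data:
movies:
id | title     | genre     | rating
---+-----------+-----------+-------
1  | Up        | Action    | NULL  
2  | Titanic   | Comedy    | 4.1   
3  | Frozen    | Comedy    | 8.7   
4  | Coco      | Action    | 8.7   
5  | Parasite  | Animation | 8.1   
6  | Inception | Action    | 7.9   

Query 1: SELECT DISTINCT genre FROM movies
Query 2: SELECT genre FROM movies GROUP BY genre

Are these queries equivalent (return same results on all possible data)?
Yes, equivalent

Both queries return: [('Action',), ('Animation',), ('Comedy',)]

Reason: Both get unique genres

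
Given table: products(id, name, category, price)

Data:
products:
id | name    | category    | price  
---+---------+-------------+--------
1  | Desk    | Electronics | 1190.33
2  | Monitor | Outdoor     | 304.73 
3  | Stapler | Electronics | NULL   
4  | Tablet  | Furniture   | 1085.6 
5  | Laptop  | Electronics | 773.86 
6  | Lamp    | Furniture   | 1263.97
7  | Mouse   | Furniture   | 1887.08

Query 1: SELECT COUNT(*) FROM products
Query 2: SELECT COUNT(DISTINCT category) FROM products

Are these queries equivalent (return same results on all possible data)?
No, not equivalent

Query 1 returns: [(7,)]
Query 2 returns: [(3,)]

Reason: COUNT(*) counts rows, COUNT(DISTINCT category) counts unique categorys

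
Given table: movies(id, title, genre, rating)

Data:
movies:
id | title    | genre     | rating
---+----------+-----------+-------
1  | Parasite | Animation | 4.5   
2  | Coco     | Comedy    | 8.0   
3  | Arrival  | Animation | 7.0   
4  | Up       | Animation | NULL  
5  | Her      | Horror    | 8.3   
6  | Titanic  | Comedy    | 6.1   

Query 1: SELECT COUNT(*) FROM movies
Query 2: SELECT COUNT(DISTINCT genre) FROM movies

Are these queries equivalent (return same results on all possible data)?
No, not equivalent

Query 1 returns: [(6,)]
Query 2 returns: [(3,)]

Reason: COUNT(*) counts rows, COUNT(DISTINCT genre) counts unique genres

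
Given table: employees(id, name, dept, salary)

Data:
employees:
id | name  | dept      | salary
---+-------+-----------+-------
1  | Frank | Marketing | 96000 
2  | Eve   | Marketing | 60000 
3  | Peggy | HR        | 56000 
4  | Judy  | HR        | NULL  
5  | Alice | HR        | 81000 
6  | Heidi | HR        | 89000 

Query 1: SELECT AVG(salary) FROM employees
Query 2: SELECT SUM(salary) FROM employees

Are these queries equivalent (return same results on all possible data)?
No, not equivalent

Query 1 returns: [(76400.0,)]
Query 2 returns: [(382000,)]

Reason: AVG vs SUM give different aggregate values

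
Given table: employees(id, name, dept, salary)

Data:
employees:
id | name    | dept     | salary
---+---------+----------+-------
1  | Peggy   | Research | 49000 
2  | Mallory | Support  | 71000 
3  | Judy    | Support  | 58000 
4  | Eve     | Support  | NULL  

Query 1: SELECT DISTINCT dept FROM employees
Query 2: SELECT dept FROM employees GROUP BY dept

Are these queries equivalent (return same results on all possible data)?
Yes, equivalent

Both queries return: [('Research',), ('Support',)]

Reason: Both get unique depts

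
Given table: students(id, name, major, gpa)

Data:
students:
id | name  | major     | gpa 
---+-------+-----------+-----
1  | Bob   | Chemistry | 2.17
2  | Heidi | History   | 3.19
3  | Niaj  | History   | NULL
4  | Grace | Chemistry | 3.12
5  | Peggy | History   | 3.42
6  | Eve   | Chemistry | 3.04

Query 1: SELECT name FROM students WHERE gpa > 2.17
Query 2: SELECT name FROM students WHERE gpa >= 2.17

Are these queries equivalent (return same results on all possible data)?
No, not equivalent

Query 1 returns: [('Heidi',), ('Grace',), ('Peggy',), ('Eve',)]
Query 2 returns: [('Bob',), ('Heidi',), ('Grace',), ('Peggy',), ('Eve',)]

Reason: > vs >= gives different results when gpa = 2.17 exists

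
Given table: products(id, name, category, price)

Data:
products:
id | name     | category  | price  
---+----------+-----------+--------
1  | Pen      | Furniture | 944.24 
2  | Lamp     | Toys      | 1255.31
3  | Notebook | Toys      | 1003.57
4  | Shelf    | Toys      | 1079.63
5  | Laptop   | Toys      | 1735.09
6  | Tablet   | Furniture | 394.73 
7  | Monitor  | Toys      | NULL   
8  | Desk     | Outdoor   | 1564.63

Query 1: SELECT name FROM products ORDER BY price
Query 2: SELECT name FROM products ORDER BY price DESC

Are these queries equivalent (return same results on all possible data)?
No, not equivalent

Query 1 returns: [('Monitor',), ('Tablet',), ('Pen',), ('Notebook',), ('Shelf',), ('Lamp',), ('Desk',), ('Laptop',)]
Query 2 returns: [('Laptop',), ('Desk',), ('Lamp',), ('Shelf',), ('Notebook',), ('Pen',), ('Tablet',), ('Monitor',)]

Reason: ASC vs DESC gives opposite ordering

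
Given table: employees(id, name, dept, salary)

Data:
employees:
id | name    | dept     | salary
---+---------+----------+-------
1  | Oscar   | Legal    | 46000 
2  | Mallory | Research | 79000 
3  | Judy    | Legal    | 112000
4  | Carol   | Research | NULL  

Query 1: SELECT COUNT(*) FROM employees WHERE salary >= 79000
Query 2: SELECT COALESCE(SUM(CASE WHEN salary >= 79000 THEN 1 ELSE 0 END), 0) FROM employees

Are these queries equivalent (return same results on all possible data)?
Yes, equivalent

Both queries return: [(2,)]

Reason: COUNT with WHERE vs conditional SUM (COALESCE handles empty-table NULL)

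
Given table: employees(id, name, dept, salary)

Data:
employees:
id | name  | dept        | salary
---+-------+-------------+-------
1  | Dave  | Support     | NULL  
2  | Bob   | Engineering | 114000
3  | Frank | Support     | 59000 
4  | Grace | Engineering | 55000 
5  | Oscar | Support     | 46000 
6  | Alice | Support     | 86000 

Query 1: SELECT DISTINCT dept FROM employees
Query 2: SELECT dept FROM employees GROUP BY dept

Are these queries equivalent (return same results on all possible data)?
Yes, equivalent

Both queries return: [('Engineering',), ('Support',)]

Reason: Both get unique depts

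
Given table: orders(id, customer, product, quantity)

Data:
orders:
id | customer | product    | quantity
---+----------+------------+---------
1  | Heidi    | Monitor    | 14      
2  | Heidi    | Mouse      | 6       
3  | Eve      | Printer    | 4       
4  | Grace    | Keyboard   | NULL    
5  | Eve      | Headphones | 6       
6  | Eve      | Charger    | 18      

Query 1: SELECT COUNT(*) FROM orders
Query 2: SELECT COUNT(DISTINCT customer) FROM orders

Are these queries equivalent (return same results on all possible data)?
No, not equivalent

Query 1 returns: [(6,)]
Query 2 returns: [(3,)]

Reason: COUNT(*) counts rows, COUNT(DISTINCT customer) counts unique customers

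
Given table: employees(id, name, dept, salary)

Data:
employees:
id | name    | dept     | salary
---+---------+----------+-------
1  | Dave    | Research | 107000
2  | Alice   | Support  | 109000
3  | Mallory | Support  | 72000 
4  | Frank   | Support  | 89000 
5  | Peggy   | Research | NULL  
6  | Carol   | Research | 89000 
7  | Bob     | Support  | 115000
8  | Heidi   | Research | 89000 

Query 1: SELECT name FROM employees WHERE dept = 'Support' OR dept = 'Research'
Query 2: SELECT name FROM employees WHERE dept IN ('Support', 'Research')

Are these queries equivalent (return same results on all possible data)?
Yes, equivalent

Both queries return: [('Alice',), ('Bob',), ('Carol',), ('Dave',), ('Frank',), ('Heidi',), ('Mallory',), ('Peggy',)]

Reason: OR vs IN are equivalent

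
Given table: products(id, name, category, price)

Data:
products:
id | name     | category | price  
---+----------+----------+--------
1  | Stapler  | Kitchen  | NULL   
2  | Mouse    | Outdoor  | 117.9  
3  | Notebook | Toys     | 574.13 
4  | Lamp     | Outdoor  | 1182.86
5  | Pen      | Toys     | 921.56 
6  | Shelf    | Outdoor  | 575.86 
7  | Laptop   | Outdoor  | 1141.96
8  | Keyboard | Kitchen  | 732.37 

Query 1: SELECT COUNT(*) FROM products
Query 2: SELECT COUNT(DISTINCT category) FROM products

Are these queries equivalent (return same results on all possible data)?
No, not equivalent

Query 1 returns: [(8,)]
Query 2 returns: [(3,)]

Reason: COUNT(*) counts rows, COUNT(DISTINCT category) counts unique categorys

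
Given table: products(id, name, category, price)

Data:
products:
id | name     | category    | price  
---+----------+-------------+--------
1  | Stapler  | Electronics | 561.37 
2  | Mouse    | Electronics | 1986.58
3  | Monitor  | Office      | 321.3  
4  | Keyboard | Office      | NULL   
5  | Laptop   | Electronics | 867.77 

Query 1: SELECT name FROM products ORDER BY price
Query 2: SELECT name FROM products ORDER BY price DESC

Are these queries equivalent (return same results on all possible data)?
No, not equivalent

Query 1 returns: [('Keyboard',), ('Monitor',), ('Stapler',), ('Laptop',), ('Mouse',)]
Query 2 returns: [('Mouse',), ('Laptop',), ('Stapler',), ('Monitor',), ('Keyboard',)]

Reason: ASC vs DESC gives opposite ordering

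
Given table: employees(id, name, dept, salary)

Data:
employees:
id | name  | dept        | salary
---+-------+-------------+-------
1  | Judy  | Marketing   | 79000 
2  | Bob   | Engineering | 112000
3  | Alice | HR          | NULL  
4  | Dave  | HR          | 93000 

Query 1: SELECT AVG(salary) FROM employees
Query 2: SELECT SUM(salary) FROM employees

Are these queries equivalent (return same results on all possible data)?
No, not equivalent

Query 1 returns: [(94666.66666666667,)]
Query 2 returns: [(284000,)]

Reason: AVG vs SUM give different aggregate values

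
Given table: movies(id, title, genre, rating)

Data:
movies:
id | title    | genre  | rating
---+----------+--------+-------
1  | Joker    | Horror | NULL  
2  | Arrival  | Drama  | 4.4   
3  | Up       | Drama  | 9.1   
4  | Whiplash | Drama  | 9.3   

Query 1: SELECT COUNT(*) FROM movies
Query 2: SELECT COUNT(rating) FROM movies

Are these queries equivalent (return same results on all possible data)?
No, not equivalent

Query 1 returns: [(4,)]
Query 2 returns: [(3,)]

Reason: COUNT(*) includes NULLs, COUNT(column) excludes them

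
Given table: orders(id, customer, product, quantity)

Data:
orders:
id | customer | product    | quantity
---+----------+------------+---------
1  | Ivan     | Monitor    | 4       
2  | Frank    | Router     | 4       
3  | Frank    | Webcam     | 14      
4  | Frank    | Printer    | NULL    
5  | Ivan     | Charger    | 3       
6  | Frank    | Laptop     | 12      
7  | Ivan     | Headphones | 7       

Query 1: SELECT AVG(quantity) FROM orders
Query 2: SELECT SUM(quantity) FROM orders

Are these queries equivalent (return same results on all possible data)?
No, not equivalent

Query 1 returns: [(7.333333333333333,)]
Query 2 returns: [(44,)]

Reason: AVG vs SUM give different aggregate values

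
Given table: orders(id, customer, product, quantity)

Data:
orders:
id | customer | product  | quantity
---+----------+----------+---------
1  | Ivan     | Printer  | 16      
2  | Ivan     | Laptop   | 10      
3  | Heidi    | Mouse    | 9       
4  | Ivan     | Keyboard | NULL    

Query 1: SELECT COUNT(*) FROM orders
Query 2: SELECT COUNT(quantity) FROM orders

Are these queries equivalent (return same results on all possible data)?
No, not equivalent

Query 1 returns: [(4,)]
Query 2 returns: [(3,)]

Reason: COUNT(*) includes NULLs, COUNT(column) excludes them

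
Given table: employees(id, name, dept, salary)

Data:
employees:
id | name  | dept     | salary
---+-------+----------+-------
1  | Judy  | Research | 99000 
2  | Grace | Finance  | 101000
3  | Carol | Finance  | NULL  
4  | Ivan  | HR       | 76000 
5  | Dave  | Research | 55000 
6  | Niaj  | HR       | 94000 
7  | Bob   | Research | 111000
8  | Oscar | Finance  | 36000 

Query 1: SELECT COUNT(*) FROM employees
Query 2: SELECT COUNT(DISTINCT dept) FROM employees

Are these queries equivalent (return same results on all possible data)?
No, not equivalent

Query 1 returns: [(8,)]
Query 2 returns: [(3,)]

Reason: COUNT(*) counts rows, COUNT(DISTINCT dept) counts unique depts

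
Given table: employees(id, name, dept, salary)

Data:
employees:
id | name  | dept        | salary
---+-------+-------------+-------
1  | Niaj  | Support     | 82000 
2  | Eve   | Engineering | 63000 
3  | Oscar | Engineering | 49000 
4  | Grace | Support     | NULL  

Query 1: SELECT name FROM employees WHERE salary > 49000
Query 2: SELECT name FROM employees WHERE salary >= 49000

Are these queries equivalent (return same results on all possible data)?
No, not equivalent

Query 1 returns: [('Niaj',), ('Eve',)]
Query 2 returns: [('Niaj',), ('Eve',), ('Oscar',)]

Reason: > vs >= gives different results when salary = 49000 exists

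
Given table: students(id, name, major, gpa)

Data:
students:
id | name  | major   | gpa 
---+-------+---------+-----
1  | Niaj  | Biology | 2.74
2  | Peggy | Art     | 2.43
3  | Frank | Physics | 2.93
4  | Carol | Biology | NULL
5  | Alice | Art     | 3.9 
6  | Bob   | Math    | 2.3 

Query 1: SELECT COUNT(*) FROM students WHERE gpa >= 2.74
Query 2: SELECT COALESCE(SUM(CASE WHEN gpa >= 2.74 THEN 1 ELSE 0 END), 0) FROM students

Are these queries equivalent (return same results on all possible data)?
Yes, equivalent

Both queries return: [(3,)]

Reason: COUNT with WHERE vs conditional SUM (COALESCE handles empty-table NULL)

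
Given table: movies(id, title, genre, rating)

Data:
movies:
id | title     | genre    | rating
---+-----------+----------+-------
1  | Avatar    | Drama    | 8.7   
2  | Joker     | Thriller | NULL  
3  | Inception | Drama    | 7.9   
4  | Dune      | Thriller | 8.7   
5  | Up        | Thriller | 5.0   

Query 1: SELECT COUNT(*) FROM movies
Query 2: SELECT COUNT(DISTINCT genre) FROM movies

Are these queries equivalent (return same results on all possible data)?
No, not equivalent

Query 1 returns: [(5,)]
Query 2 returns: [(2,)]

Reason: COUNT(*) counts rows, COUNT(DISTINCT genre) counts unique genres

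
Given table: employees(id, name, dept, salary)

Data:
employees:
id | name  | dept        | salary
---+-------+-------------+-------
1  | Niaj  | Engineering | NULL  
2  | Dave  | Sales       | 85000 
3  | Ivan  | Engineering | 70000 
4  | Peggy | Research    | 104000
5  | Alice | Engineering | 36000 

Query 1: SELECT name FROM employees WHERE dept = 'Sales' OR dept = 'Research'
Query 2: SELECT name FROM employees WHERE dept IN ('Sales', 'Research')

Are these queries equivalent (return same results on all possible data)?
Yes, equivalent

Both queries return: [('Dave',), ('Peggy',)]

Reason: OR vs IN are equivalent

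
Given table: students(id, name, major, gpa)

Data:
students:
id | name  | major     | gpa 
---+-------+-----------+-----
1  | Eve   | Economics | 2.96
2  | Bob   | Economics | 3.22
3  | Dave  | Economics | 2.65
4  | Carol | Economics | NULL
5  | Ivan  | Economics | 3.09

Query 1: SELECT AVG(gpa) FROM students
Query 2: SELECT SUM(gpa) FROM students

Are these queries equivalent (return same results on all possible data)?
No, not equivalent

Query 1 returns: [(2.98,)]
Query 2 returns: [(11.92,)]

Reason: AVG vs SUM give different aggregate values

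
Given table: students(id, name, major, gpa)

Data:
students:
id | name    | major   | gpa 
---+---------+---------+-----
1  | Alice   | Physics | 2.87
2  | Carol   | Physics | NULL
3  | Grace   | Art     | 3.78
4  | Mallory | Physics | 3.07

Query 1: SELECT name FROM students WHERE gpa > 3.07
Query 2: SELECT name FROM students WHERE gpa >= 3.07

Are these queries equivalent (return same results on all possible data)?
No, not equivalent

Query 1 returns: [('Grace',)]
Query 2 returns: [('Grace',), ('Mallory',)]

Reason: > vs >= gives different results when gpa = 3.07 exists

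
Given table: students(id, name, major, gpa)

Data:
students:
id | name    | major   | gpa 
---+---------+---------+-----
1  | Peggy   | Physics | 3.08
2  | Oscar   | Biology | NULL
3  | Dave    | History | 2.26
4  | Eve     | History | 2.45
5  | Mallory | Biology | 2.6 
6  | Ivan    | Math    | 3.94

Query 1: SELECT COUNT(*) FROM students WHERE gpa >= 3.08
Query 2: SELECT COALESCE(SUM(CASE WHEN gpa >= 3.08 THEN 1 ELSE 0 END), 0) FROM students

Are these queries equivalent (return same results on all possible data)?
Yes, equivalent

Both queries return: [(2,)]

Reason: COUNT with WHERE vs conditional SUM (COALESCE handles empty-table NULL)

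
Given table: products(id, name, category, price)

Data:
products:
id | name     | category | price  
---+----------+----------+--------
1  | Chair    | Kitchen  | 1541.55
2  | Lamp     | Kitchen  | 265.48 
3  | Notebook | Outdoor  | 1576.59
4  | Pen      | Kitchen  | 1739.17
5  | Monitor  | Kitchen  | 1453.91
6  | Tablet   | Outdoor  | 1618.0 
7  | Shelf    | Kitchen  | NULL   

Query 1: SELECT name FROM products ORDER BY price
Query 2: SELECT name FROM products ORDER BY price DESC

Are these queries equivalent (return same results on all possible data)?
No, not equivalent

Query 1 returns: [('Shelf',), ('Lamp',), ('Monitor',), ('Chair',), ('Notebook',), ('Tablet',), ('Pen',)]
Query 2 returns: [('Pen',), ('Tablet',), ('Notebook',), ('Chair',), ('Monitor',), ('Lamp',), ('Shelf',)]

Reason: ASC vs DESC gives opposite ordering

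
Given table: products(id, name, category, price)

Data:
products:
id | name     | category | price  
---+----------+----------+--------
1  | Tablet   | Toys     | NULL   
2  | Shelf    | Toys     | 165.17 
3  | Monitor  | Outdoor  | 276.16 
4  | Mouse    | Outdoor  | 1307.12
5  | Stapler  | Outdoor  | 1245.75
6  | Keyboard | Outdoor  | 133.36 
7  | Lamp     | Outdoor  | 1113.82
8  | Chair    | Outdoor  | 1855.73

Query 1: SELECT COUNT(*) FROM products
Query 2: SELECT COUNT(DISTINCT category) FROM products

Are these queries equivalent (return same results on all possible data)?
No, not equivalent

Query 1 returns: [(8,)]
Query 2 returns: [(2,)]

Reason: COUNT(*) counts rows, COUNT(DISTINCT category) counts unique categorys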